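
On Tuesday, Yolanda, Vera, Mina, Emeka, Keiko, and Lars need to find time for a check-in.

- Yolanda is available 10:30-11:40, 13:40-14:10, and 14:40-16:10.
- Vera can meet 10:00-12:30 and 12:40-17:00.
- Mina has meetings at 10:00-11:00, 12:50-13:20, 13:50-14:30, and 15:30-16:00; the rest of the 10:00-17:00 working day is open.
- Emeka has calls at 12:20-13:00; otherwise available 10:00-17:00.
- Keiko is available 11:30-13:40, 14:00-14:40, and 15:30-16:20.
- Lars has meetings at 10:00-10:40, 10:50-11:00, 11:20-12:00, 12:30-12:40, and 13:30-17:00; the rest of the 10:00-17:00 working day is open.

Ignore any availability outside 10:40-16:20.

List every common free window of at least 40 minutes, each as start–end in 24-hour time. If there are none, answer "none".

Mina free within 10:00–17:00: 11:00–12:50, 13:20–13:50, 14:30–15:30, 16:00–17:00.
Emeka free within 10:00–17:00: 10:00–12:20, 13:00–17:00.
Lars free within 10:00–17:00: 10:40–10:50, 11:00–11:20, 12:00–12:30, 12:40–13:30.
Yolanda ∩ Vera: 10:30–11:40, 13:40–14:10, 14:40–16:10.
Yolanda ∩ Vera ∩ Mina: 11:00–11:40, 13:40–13:50, 14:40–15:30, 16:00–16:10.
Yolanda ∩ Vera ∩ Mina ∩ Emeka: 11:00–11:40, 13:40–13:50, 14:40–15:30, 16:00–16:10.
Yolanda ∩ Vera ∩ Mina ∩ Emeka ∩ Keiko: 11:30–11:40, 16:00–16:10.
Yolanda ∩ Vera ∩ Mina ∩ Emeka ∩ Keiko ∩ Lars: (none).
Restricted to 10:40–16:20: (none).
Windows ≥ 40 min: (none).

none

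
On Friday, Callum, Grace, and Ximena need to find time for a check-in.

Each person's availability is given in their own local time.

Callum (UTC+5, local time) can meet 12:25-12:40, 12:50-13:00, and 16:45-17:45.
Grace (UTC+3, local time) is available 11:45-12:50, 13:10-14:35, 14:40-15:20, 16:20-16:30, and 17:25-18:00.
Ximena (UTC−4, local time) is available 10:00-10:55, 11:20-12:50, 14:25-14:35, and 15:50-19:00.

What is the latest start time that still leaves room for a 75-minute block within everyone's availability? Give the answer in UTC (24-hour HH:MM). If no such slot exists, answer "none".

none

Callum → UTC: 07:25–07:40, 07:50–08:00, 11:45–12:45.
Grace → UTC: 08:45–09:50, 10:10–11:35, 11:40–12:20, 13:20–13:30, 14:25–15:00.
Ximena → UTC: 14:00–14:55, 15:20–16:50, 18:25–18:35, 19:50–23:00.
Callum ∩ Grace: 11:45–12:20.
Callum ∩ Grace ∩ Ximena: (none).
Windows ≥ 75 min: (none).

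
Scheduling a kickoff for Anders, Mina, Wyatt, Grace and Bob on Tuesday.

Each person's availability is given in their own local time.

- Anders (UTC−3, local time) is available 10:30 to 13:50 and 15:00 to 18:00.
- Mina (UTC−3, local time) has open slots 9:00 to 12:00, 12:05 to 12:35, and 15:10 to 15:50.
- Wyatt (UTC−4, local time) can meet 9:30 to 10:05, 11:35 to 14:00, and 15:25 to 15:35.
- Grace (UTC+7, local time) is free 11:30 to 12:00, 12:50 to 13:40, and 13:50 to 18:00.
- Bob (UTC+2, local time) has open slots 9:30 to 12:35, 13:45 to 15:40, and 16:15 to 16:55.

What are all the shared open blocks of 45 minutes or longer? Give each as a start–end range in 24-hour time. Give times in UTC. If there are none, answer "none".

Anders → UTC: 13:30–16:50, 18:00–21:00.
Mina → UTC: 12:00–15:00, 15:05–15:35, 18:10–18:50.
Wyatt → UTC: 13:30–14:05, 15:35–18:00, 19:25–19:35.
Grace → UTC: 04:30–05:00, 05:50–06:40, 06:50–11:00.
Bob → UTC: 07:30–10:35, 11:45–13:40, 14:15–14:55.
Anders ∩ Mina: 13:30–15:00, 15:05–15:35, 18:10–18:50.
Anders ∩ Mina ∩ Wyatt: 13:30–14:05.
Anders ∩ Mina ∩ Wyatt ∩ Grace: (none).
Anders ∩ Mina ∩ Wyatt ∩ Grace ∩ Bob: (none).
Windows ≥ 45 min: (none).

none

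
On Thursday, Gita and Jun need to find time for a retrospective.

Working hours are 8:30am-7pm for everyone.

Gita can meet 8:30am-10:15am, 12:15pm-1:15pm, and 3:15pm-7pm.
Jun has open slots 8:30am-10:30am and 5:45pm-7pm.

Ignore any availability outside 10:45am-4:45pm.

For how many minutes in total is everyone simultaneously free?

Gita ∩ Jun: 08:30–10:15, 17:45–19:00.
Restricted to 10:45–16:45: (none).
Total common minutes: 0.

0 minutes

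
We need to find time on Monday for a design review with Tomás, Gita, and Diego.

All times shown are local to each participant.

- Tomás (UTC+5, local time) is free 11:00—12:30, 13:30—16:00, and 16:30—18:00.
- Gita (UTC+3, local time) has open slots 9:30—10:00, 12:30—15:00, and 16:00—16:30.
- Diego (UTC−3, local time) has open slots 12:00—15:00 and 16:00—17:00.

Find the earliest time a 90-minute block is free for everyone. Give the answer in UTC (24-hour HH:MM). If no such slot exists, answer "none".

Tomás → UTC: 06:00–07:30, 08:30–11:00, 11:30–13:00.
Gita → UTC: 06:30–07:00, 09:30–12:00, 13:00–13:30.
Diego → UTC: 15:00–18:00, 19:00–20:00.
Tomás ∩ Gita: 06:30–07:00, 09:30–11:00, 11:30–12:00.
Tomás ∩ Gita ∩ Diego: (none).
Windows ≥ 90 min: (none).

none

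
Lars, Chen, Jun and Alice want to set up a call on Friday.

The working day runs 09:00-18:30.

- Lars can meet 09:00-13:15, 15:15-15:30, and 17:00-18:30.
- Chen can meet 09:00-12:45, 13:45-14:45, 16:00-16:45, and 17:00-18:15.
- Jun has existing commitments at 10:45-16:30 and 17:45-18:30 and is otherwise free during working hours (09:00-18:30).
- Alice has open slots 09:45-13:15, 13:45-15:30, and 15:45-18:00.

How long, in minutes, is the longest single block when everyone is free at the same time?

60 minutes

Jun free within 09:00–18:30: 09:00–10:45, 16:30–17:45.
Lars ∩ Chen: 09:00–12:45, 17:00–18:15.
Lars ∩ Chen ∩ Jun: 09:00–10:45, 17:00–17:45.
Lars ∩ Chen ∩ Jun ∩ Alice: 09:45–10:45, 17:00–17:45.
Common window lengths: 60, 45 min; longest is 60.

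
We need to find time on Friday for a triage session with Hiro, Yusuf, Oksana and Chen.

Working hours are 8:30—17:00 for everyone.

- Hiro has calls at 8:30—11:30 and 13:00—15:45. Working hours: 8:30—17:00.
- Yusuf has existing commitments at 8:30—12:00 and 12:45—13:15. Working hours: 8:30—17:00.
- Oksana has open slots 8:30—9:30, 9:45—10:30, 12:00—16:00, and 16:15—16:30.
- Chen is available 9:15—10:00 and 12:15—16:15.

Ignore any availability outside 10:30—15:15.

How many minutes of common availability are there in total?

30 minutes

Hiro free within 08:30–17:00: 11:30–13:00, 15:45–17:00.
Yusuf free within 08:30–17:00: 12:00–12:45, 13:15–17:00.
Hiro ∩ Yusuf: 12:00–12:45, 15:45–17:00.
Hiro ∩ Yusuf ∩ Oksana: 12:00–12:45, 15:45–16:00, 16:15–16:30.
Hiro ∩ Yusuf ∩ Oksana ∩ Chen: 12:15–12:45, 15:45–16:00.
Restricted to 10:30–15:15: 12:15–12:45.
Total common minutes: 30.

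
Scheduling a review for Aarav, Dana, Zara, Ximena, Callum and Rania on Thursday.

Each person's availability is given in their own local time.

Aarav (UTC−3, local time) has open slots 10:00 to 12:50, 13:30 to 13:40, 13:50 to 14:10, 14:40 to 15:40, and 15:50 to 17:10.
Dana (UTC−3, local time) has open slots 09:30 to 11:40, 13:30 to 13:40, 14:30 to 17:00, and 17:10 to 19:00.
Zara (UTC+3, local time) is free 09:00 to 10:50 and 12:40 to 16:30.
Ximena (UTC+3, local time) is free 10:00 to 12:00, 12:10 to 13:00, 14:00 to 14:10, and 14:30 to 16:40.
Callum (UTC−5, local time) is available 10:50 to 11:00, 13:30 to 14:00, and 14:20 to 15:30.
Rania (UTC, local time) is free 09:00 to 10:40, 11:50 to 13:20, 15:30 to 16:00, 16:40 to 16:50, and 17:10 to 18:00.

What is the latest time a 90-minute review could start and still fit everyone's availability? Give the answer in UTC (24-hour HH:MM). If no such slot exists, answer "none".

none

Aarav → UTC: 13:00–15:50, 16:30–16:40, 16:50–17:10, 17:40–18:40, 18:50–20:10.
Dana → UTC: 12:30–14:40, 16:30–16:40, 17:30–20:00, 20:10–22:00.
Zara → UTC: 06:00–07:50, 09:40–13:30.
Ximena → UTC: 07:00–09:00, 09:10–10:00, 11:00–11:10, 11:30–13:40.
Callum → UTC: 15:50–16:00, 18:30–19:00, 19:20–20:30.
Rania → UTC: 09:00–10:40, 11:50–13:20, 15:30–16:00, 16:40–16:50, 17:10–18:00.
Aarav ∩ Dana: 13:00–14:40, 16:30–16:40, 17:40–18:40, 18:50–20:00.
Aarav ∩ Dana ∩ Zara: 13:00–13:30.
Aarav ∩ Dana ∩ Zara ∩ Ximena: 13:00–13:30.
Aarav ∩ Dana ∩ Zara ∩ Ximena ∩ Callum: (none).
Aarav ∩ Dana ∩ Zara ∩ Ximena ∩ Callum ∩ Rania: (none).
Windows ≥ 90 min: (none).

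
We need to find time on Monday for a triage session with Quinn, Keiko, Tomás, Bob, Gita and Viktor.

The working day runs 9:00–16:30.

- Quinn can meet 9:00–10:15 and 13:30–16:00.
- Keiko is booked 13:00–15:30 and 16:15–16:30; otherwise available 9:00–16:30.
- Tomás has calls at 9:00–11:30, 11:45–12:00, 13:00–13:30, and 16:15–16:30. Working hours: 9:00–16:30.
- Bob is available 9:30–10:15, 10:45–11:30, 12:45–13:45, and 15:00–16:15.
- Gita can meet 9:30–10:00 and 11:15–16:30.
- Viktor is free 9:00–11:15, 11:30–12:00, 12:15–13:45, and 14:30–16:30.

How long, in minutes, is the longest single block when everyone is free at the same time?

30 minutes

Keiko free within 09:00–16:30: 09:00–13:00, 15:30–16:15.
Tomás free within 09:00–16:30: 11:30–11:45, 12:00–13:00, 13:30–16:15.
Quinn ∩ Keiko: 09:00–10:15, 15:30–16:00.
Quinn ∩ Keiko ∩ Tomás: 15:30–16:00.
Quinn ∩ Keiko ∩ Tomás ∩ Bob: 15:30–16:00.
Quinn ∩ Keiko ∩ Tomás ∩ Bob ∩ Gita: 15:30–16:00.
Quinn ∩ Keiko ∩ Tomás ∩ Bob ∩ Gita ∩ Viktor: 15:30–16:00.
Single common window of 30 minutes.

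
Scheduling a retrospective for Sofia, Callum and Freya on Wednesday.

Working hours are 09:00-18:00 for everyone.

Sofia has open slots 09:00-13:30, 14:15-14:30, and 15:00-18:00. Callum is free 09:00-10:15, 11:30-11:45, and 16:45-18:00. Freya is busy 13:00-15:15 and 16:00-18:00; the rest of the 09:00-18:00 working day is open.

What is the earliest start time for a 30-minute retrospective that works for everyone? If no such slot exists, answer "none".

Freya free within 09:00–18:00: 09:00–13:00, 15:15–16:00.
Sofia ∩ Callum: 09:00–10:15, 11:30–11:45, 16:45–18:00.
Sofia ∩ Callum ∩ Freya: 09:00–10:15, 11:30–11:45.
Windows ≥ 30 min: 09:00–10:15.
Earliest such window starts at 09:00.

09:00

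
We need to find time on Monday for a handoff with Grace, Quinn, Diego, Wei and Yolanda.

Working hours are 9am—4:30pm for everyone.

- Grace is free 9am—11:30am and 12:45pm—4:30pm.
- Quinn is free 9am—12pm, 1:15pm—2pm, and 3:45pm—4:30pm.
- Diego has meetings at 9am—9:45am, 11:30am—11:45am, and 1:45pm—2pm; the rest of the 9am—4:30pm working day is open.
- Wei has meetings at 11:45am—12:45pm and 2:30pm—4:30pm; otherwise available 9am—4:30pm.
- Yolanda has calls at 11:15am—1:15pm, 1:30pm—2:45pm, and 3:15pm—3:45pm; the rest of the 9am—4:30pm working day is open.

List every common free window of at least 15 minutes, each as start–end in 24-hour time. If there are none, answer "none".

Diego free within 09:00–16:30: 09:45–11:30, 11:45–13:45, 14:00–16:30.
Wei free within 09:00–16:30: 09:00–11:45, 12:45–14:30.
Yolanda free within 09:00–16:30: 09:00–11:15, 13:15–13:30, 14:45–15:15, 15:45–16:30.
Grace ∩ Quinn: 09:00–11:30, 13:15–14:00, 15:45–16:30.
Grace ∩ Quinn ∩ Diego: 09:45–11:30, 13:15–13:45, 15:45–16:30.
Grace ∩ Quinn ∩ Diego ∩ Wei: 09:45–11:30, 13:15–13:45.
Grace ∩ Quinn ∩ Diego ∩ Wei ∩ Yolanda: 09:45–11:15, 13:15–13:30.
Windows ≥ 15 min: 09:45–11:15, 13:15–13:30.

09:45–11:15, 13:15–13:30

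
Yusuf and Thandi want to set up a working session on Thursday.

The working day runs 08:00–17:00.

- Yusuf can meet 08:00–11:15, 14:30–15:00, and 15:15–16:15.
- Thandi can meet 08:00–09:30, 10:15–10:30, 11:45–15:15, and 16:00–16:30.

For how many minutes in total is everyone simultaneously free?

150 minutes

Yusuf ∩ Thandi: 08:00–09:30, 10:15–10:30, 14:30–15:00, 16:00–16:15.
Total common minutes: 90 + 15 + 30 + 15 = 150.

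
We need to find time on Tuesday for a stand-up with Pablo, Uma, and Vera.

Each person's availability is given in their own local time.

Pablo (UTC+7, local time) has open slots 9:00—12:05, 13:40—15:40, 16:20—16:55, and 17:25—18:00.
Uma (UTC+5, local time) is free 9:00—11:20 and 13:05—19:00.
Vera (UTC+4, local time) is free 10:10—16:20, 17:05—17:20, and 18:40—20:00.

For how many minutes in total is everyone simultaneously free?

Pablo → UTC: 02:00–05:05, 06:40–08:40, 09:20–09:55, 10:25–11:00.
Uma → UTC: 04:00–06:20, 08:05–14:00.
Vera → UTC: 06:10–12:20, 13:05–13:20, 14:40–16:00.
Pablo ∩ Uma: 04:00–05:05, 08:05–08:40, 09:20–09:55, 10:25–11:00.
Pablo ∩ Uma ∩ Vera: 08:05–08:40, 09:20–09:55, 10:25–11:00.
Total common minutes: 35 + 35 + 35 = 105.

105 minutes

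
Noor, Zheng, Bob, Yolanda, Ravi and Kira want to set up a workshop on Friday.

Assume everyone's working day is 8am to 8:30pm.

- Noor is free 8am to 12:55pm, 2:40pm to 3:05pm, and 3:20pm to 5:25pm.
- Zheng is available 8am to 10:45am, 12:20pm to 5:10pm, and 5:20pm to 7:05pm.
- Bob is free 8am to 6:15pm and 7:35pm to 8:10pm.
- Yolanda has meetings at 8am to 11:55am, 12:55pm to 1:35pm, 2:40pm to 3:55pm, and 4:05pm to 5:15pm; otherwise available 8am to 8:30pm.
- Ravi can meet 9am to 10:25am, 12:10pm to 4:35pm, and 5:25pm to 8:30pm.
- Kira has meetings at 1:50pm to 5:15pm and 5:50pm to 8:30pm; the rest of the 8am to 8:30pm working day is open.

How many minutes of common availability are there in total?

35 minutes

Yolanda free within 08:00–20:30: 11:55–12:55, 13:35–14:40, 15:55–16:05, 17:15–20:30.
Kira free within 08:00–20:30: 08:00–13:50, 17:15–17:50.
Noor ∩ Zheng: 08:00–10:45, 12:20–12:55, 14:40–15:05, 15:20–17:10, 17:20–17:25.
Noor ∩ Zheng ∩ Bob: 08:00–10:45, 12:20–12:55, 14:40–15:05, 15:20–17:10, 17:20–17:25.
Noor ∩ Zheng ∩ Bob ∩ Yolanda: 12:20–12:55, 15:55–16:05, 17:20–17:25.
Noor ∩ Zheng ∩ Bob ∩ Yolanda ∩ Ravi: 12:20–12:55, 15:55–16:05.
Noor ∩ Zheng ∩ Bob ∩ Yolanda ∩ Ravi ∩ Kira: 12:20–12:55.
Total common minutes: 35.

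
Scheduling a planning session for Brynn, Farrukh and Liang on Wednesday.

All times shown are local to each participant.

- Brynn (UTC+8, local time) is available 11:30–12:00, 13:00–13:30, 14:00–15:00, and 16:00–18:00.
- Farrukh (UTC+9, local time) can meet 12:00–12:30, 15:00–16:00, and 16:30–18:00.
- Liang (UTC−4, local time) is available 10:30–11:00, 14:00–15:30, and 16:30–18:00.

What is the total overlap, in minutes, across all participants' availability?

0 minutes

Brynn → UTC: 03:30–04:00, 05:00–05:30, 06:00–07:00, 08:00–10:00.
Farrukh → UTC: 03:00–03:30, 06:00–07:00, 07:30–09:00.
Liang → UTC: 14:30–15:00, 18:00–19:30, 20:30–22:00.
Brynn ∩ Farrukh: 06:00–07:00, 08:00–09:00.
Brynn ∩ Farrukh ∩ Liang: (none).
Total common minutes: 0.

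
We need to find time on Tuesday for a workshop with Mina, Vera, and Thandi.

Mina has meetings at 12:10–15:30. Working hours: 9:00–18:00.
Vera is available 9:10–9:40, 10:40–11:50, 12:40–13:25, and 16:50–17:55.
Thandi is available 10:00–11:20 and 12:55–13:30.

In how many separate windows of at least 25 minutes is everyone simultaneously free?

1

Mina free within 09:00–18:00: 09:00–12:10, 15:30–18:00.
Mina ∩ Vera: 09:10–09:40, 10:40–11:50, 16:50–17:55.
Mina ∩ Vera ∩ Thandi: 10:40–11:20.
Windows ≥ 25 min: 10:40–11:20.
That's 1 window.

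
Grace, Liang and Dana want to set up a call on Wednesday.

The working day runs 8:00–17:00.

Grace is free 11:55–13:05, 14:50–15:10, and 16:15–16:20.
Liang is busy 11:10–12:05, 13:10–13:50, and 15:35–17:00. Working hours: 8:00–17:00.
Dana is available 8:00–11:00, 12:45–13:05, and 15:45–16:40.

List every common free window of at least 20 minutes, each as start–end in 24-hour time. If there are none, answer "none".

Liang free within 08:00–17:00: 08:00–11:10, 12:05–13:10, 13:50–15:35.
Grace ∩ Liang: 12:05–13:05, 14:50–15:10.
Grace ∩ Liang ∩ Dana: 12:45–13:05.
Windows ≥ 20 min: 12:45–13:05.

12:45–13:05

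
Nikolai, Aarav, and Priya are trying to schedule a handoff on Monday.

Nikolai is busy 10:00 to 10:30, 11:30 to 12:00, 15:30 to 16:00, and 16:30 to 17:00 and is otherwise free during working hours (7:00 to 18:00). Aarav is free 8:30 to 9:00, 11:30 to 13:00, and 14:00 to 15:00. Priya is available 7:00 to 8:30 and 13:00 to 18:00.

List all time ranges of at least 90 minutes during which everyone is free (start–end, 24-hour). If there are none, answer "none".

none

Nikolai free within 07:00–18:00: 07:00–10:00, 10:30–11:30, 12:00–15:30, 16:00–16:30, 17:00–18:00.
Nikolai ∩ Aarav: 08:30–09:00, 12:00–13:00, 14:00–15:00.
Nikolai ∩ Aarav ∩ Priya: 14:00–15:00.
Windows ≥ 90 min: (none).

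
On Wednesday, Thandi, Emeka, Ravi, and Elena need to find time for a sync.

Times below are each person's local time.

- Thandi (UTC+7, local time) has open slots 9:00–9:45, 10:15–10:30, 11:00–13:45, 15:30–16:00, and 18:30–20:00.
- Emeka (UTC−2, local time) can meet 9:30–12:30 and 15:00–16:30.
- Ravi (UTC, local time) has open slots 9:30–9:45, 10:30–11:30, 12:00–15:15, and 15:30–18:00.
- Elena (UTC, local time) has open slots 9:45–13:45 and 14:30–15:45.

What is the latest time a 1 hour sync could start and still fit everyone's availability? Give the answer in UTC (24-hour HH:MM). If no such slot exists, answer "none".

12:00

Thandi → UTC: 02:00–02:45, 03:15–03:30, 04:00–06:45, 08:30–09:00, 11:30–13:00.
Emeka → UTC: 11:30–14:30, 17:00–18:30.
Ravi → UTC: 09:30–09:45, 10:30–11:30, 12:00–15:15, 15:30–18:00.
Elena → UTC: 09:45–13:45, 14:30–15:45.
Thandi ∩ Emeka: 11:30–13:00.
Thandi ∩ Emeka ∩ Ravi: 12:00–13:00.
Thandi ∩ Emeka ∩ Ravi ∩ Elena: 12:00–13:00.
Windows ≥ 60 min: 12:00–13:00.
Latest start in the last window 12:00–13:00 is 13:00 − 60 min = 12:00.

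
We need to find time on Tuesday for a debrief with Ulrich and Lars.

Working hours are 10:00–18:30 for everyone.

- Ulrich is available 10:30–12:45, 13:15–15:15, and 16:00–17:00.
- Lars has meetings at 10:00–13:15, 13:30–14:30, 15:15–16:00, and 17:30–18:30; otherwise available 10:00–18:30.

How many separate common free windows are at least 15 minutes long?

3

Lars free within 10:00–18:30: 13:15–13:30, 14:30–15:15, 16:00–17:30.
Ulrich ∩ Lars: 13:15–13:30, 14:30–15:15, 16:00–17:00.
Windows ≥ 15 min: 13:15–13:30, 14:30–15:15, 16:00–17:00.
That's 3 windows.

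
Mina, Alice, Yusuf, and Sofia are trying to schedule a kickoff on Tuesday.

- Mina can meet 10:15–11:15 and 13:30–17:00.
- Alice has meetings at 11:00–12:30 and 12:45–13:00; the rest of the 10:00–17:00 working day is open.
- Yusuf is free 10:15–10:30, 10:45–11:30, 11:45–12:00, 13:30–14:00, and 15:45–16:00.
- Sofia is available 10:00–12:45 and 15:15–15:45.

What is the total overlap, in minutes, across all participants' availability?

Alice free within 10:00–17:00: 10:00–11:00, 12:30–12:45, 13:00–17:00.
Mina ∩ Alice: 10:15–11:00, 13:30–17:00.
Mina ∩ Alice ∩ Yusuf: 10:15–10:30, 10:45–11:00, 13:30–14:00, 15:45–16:00.
Mina ∩ Alice ∩ Yusuf ∩ Sofia: 10:15–10:30, 10:45–11:00.
Total common minutes: 15 + 15 = 30.

30 minutes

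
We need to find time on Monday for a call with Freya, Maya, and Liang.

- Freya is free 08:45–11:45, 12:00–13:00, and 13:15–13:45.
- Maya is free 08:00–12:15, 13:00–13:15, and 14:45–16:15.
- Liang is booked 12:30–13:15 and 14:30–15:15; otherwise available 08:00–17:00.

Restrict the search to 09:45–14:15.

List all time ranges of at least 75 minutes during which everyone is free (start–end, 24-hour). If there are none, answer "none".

09:45–11:45

Liang free within 08:00–17:00: 08:00–12:30, 13:15–14:30, 15:15–17:00.
Freya ∩ Maya: 08:45–11:45, 12:00–12:15.
Freya ∩ Maya ∩ Liang: 08:45–11:45, 12:00–12:15.
Restricted to 09:45–14:15: 09:45–11:45, 12:00–12:15.
Windows ≥ 75 min: 09:45–11:45.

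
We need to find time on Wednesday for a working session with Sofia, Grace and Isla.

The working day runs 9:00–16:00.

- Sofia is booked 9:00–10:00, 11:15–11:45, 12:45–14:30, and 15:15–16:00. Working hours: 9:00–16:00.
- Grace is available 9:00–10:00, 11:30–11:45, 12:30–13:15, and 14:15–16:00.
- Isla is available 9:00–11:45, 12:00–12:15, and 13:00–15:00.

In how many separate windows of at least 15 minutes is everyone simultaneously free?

1

Sofia free within 09:00–16:00: 10:00–11:15, 11:45–12:45, 14:30–15:15.
Sofia ∩ Grace: 12:30–12:45, 14:30–15:15.
Sofia ∩ Grace ∩ Isla: 14:30–15:00.
Windows ≥ 15 min: 14:30–15:00.
That's 1 window.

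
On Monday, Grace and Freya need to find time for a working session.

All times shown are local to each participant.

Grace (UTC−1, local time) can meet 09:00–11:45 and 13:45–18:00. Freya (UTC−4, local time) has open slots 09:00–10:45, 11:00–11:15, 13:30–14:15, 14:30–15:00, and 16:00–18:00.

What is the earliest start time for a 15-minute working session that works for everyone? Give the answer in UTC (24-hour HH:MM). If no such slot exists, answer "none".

15:00

Grace → UTC: 10:00–12:45, 14:45–19:00.
Freya → UTC: 13:00–14:45, 15:00–15:15, 17:30–18:15, 18:30–19:00, 20:00–22:00.
Grace ∩ Freya: 15:00–15:15, 17:30–18:15, 18:30–19:00.
Windows ≥ 15 min: 15:00–15:15, 17:30–18:15, 18:30–19:00.
Earliest such window starts at 15:00.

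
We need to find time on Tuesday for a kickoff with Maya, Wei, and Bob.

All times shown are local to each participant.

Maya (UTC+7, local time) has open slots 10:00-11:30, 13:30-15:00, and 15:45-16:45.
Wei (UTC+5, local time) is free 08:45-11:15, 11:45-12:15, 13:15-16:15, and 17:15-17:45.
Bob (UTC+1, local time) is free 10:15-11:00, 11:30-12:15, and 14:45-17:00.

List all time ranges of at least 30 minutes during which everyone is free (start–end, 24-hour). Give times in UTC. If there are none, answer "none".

09:15–09:45

Maya → UTC: 03:00–04:30, 06:30–08:00, 08:45–09:45.
Wei → UTC: 03:45–06:15, 06:45–07:15, 08:15–11:15, 12:15–12:45.
Bob → UTC: 09:15–10:00, 10:30–11:15, 13:45–16:00.
Maya ∩ Wei: 03:45–04:30, 06:45–07:15, 08:45–09:45.
Maya ∩ Wei ∩ Bob: 09:15–09:45.
Windows ≥ 30 min: 09:15–09:45.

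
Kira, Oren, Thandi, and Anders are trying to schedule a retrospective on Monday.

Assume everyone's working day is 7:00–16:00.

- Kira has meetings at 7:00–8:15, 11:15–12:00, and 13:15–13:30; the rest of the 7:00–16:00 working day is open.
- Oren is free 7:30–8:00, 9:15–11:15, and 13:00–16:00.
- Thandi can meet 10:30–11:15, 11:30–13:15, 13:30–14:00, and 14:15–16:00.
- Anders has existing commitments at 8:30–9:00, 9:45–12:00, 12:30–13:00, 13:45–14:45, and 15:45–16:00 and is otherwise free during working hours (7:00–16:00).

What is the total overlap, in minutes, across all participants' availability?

Kira free within 07:00–16:00: 08:15–11:15, 12:00–13:15, 13:30–16:00.
Anders free within 07:00–16:00: 07:00–08:30, 09:00–09:45, 12:00–12:30, 13:00–13:45, 14:45–15:45.
Kira ∩ Oren: 09:15–11:15, 13:00–13:15, 13:30–16:00.
Kira ∩ Oren ∩ Thandi: 10:30–11:15, 13:00–13:15, 13:30–14:00, 14:15–16:00.
Kira ∩ Oren ∩ Thandi ∩ Anders: 13:00–13:15, 13:30–13:45, 14:45–15:45.
Total common minutes: 15 + 15 + 60 = 90.

90 minutes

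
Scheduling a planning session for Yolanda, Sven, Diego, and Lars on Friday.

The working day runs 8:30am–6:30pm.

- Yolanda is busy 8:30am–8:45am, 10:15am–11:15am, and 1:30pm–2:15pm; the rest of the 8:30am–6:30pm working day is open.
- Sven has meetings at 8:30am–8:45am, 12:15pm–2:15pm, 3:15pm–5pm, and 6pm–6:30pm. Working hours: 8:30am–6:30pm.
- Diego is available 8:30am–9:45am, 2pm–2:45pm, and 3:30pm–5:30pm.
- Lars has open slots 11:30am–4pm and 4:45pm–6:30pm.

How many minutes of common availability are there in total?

Yolanda free within 08:30–18:30: 08:45–10:15, 11:15–13:30, 14:15–18:30.
Sven free within 08:30–18:30: 08:45–12:15, 14:15–15:15, 17:00–18:00.
Yolanda ∩ Sven: 08:45–10:15, 11:15–12:15, 14:15–15:15, 17:00–18:00.
Yolanda ∩ Sven ∩ Diego: 08:45–09:45, 14:15–14:45, 17:00–17:30.
Yolanda ∩ Sven ∩ Diego ∩ Lars: 14:15–14:45, 17:00–17:30.
Total common minutes: 30 + 30 = 60.

60 minutes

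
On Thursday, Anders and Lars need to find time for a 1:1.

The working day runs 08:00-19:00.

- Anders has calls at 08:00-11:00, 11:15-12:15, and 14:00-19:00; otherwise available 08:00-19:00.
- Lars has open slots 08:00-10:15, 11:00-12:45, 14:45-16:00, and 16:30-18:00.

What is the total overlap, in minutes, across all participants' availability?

45 minutes

Anders free within 08:00–19:00: 11:00–11:15, 12:15–14:00.
Anders ∩ Lars: 11:00–11:15, 12:15–12:45.
Total common minutes: 15 + 30 = 45.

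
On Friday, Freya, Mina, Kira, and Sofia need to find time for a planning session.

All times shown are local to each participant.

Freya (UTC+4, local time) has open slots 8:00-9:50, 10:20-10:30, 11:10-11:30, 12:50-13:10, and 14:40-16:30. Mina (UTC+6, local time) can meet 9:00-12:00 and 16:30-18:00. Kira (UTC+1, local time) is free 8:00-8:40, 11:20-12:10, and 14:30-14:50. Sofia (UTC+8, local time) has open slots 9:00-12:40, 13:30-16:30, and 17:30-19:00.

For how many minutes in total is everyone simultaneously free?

20 minutes

Freya → UTC: 04:00–05:50, 06:20–06:30, 07:10–07:30, 08:50–09:10, 10:40–12:30.
Mina → UTC: 03:00–06:00, 10:30–12:00.
Kira → UTC: 07:00–07:40, 10:20–11:10, 13:30–13:50.
Sofia → UTC: 01:00–04:40, 05:30–08:30, 09:30–11:00.
Freya ∩ Mina: 04:00–05:50, 10:40–12:00.
Freya ∩ Mina ∩ Kira: 10:40–11:10.
Freya ∩ Mina ∩ Kira ∩ Sofia: 10:40–11:00.
Total common minutes: 20.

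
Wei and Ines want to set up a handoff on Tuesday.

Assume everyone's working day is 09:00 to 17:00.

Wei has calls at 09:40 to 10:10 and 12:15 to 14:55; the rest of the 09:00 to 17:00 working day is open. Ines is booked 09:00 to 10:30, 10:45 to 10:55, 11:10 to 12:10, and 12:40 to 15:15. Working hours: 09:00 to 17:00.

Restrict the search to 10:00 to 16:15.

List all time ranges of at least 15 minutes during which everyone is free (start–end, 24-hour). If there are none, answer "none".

Wei free within 09:00–17:00: 09:00–09:40, 10:10–12:15, 14:55–17:00.
Ines free within 09:00–17:00: 10:30–10:45, 10:55–11:10, 12:10–12:40, 15:15–17:00.
Wei ∩ Ines: 10:30–10:45, 10:55–11:10, 12:10–12:15, 15:15–17:00.
Restricted to 10:00–16:15: 10:30–10:45, 10:55–11:10, 12:10–12:15, 15:15–16:15.
Windows ≥ 15 min: 10:30–10:45, 10:55–11:10, 15:15–16:15.

10:30–10:45, 10:55–11:10, 15:15–16:15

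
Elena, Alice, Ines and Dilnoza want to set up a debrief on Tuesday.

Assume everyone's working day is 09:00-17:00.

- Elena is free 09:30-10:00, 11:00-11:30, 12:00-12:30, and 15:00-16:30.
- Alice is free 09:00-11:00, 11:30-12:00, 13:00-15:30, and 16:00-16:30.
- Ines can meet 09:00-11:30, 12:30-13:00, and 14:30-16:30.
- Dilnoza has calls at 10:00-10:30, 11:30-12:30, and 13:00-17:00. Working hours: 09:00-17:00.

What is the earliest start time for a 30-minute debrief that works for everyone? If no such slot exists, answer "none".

09:30

Dilnoza free within 09:00–17:00: 09:00–10:00, 10:30–11:30, 12:30–13:00.
Elena ∩ Alice: 09:30–10:00, 15:00–15:30, 16:00–16:30.
Elena ∩ Alice ∩ Ines: 09:30–10:00, 15:00–15:30, 16:00–16:30.
Elena ∩ Alice ∩ Ines ∩ Dilnoza: 09:30–10:00.
Windows ≥ 30 min: 09:30–10:00.
Earliest such window starts at 09:30.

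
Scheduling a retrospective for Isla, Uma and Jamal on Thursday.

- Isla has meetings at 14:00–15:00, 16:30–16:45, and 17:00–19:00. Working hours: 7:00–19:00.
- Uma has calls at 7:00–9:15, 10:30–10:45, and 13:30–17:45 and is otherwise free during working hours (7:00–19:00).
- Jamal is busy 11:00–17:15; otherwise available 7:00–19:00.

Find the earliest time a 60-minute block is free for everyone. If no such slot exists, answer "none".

09:15

Isla free within 07:00–19:00: 07:00–14:00, 15:00–16:30, 16:45–17:00.
Uma free within 07:00–19:00: 09:15–10:30, 10:45–13:30, 17:45–19:00.
Jamal free within 07:00–19:00: 07:00–11:00, 17:15–19:00.
Isla ∩ Uma: 09:15–10:30, 10:45–13:30.
Isla ∩ Uma ∩ Jamal: 09:15–10:30, 10:45–11:00.
Windows ≥ 60 min: 09:15–10:30.
Earliest such window starts at 09:15.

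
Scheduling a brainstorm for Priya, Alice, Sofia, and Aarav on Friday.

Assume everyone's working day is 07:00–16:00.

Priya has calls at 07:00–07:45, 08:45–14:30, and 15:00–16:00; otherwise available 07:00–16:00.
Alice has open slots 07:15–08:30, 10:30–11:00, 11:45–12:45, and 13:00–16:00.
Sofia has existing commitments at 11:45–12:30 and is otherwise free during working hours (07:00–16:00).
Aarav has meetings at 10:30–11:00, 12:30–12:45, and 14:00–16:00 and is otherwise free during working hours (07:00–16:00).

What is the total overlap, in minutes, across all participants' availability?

45 minutes

Priya free within 07:00–16:00: 07:45–08:45, 14:30–15:00.
Sofia free within 07:00–16:00: 07:00–11:45, 12:30–16:00.
Aarav free within 07:00–16:00: 07:00–10:30, 11:00–12:30, 12:45–14:00.
Priya ∩ Alice: 07:45–08:30, 14:30–15:00.
Priya ∩ Alice ∩ Sofia: 07:45–08:30, 14:30–15:00.
Priya ∩ Alice ∩ Sofia ∩ Aarav: 07:45–08:30.
Total common minutes: 45.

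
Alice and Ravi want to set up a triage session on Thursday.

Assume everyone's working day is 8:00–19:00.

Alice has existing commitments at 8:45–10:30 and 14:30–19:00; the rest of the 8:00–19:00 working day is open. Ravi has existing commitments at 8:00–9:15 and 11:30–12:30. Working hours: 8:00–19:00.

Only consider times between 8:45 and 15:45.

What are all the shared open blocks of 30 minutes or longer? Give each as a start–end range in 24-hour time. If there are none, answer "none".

10:30–11:30, 12:30–14:30

Alice free within 08:00–19:00: 08:00–08:45, 10:30–14:30.
Ravi free within 08:00–19:00: 09:15–11:30, 12:30–19:00.
Alice ∩ Ravi: 10:30–11:30, 12:30–14:30.
Restricted to 08:45–15:45: 10:30–11:30, 12:30–14:30.
Windows ≥ 30 min: 10:30–11:30, 12:30–14:30.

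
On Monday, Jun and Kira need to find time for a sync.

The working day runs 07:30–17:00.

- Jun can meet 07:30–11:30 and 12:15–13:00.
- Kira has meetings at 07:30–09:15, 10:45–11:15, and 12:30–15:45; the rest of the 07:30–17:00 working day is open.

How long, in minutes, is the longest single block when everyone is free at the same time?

Kira free within 07:30–17:00: 09:15–10:45, 11:15–12:30, 15:45–17:00.
Jun ∩ Kira: 09:15–10:45, 11:15–11:30, 12:15–12:30.
Common window lengths: 90, 15, 15 min; longest is 90.

90 minutes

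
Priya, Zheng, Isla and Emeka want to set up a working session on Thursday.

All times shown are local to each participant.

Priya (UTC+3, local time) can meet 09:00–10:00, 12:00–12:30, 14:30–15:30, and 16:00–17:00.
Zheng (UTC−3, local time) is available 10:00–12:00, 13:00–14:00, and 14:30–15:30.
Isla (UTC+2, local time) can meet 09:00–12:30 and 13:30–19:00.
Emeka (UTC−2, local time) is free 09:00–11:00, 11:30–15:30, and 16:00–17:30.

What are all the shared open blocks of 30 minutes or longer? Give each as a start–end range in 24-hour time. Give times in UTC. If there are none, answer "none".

13:30–14:00

Priya → UTC: 06:00–07:00, 09:00–09:30, 11:30–12:30, 13:00–14:00.
Zheng → UTC: 13:00–15:00, 16:00–17:00, 17:30–18:30.
Isla → UTC: 07:00–10:30, 11:30–17:00.
Emeka → UTC: 11:00–13:00, 13:30–17:30, 18:00–19:30.
Priya ∩ Zheng: 13:00–14:00.
Priya ∩ Zheng ∩ Isla: 13:00–14:00.
Priya ∩ Zheng ∩ Isla ∩ Emeka: 13:30–14:00.
Windows ≥ 30 min: 13:30–14:00.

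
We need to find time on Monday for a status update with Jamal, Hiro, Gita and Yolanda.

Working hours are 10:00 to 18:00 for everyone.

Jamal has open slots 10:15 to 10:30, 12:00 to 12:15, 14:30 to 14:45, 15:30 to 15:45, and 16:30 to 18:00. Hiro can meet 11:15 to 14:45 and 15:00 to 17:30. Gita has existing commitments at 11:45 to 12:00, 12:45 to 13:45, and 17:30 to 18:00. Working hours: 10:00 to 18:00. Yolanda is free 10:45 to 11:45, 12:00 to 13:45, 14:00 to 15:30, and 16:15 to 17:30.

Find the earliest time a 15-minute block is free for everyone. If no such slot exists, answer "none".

12:00

Gita free within 10:00–18:00: 10:00–11:45, 12:00–12:45, 13:45–17:30.
Jamal ∩ Hiro: 12:00–12:15, 14:30–14:45, 15:30–15:45, 16:30–17:30.
Jamal ∩ Hiro ∩ Gita: 12:00–12:15, 14:30–14:45, 15:30–15:45, 16:30–17:30.
Jamal ∩ Hiro ∩ Gita ∩ Yolanda: 12:00–12:15, 14:30–14:45, 16:30–17:30.
Windows ≥ 15 min: 12:00–12:15, 14:30–14:45, 16:30–17:30.
Earliest such window starts at 12:00.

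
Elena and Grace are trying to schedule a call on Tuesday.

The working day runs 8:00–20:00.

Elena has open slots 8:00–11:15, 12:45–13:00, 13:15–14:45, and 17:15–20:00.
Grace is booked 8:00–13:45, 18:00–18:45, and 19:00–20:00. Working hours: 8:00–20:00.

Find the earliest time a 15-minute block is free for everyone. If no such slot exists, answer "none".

Grace free within 08:00–20:00: 13:45–18:00, 18:45–19:00.
Elena ∩ Grace: 13:45–14:45, 17:15–18:00, 18:45–19:00.
Windows ≥ 15 min: 13:45–14:45, 17:15–18:00, 18:45–19:00.
Earliest such window starts at 13:45.

13:45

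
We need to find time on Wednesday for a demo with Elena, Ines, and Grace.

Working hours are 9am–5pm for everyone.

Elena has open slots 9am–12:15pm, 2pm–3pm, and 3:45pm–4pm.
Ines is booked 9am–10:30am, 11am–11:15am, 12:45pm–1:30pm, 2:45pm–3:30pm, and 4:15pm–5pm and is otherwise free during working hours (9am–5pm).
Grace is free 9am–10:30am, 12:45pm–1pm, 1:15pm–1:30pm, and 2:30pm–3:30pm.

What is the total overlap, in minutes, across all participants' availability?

15 minutes

Ines free within 09:00–17:00: 10:30–11:00, 11:15–12:45, 13:30–14:45, 15:30–16:15.
Elena ∩ Ines: 10:30–11:00, 11:15–12:15, 14:00–14:45, 15:45–16:00.
Elena ∩ Ines ∩ Grace: 14:30–14:45.
Total common minutes: 15.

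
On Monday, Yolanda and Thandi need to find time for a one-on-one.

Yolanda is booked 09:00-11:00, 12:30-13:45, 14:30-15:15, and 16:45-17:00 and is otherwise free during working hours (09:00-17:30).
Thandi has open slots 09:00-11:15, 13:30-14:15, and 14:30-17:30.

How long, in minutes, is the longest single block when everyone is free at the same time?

Yolanda free within 09:00–17:30: 11:00–12:30, 13:45–14:30, 15:15–16:45, 17:00–17:30.
Yolanda ∩ Thandi: 11:00–11:15, 13:45–14:15, 15:15–16:45, 17:00–17:30.
Common window lengths: 15, 30, 90, 30 min; longest is 90.

90 minutes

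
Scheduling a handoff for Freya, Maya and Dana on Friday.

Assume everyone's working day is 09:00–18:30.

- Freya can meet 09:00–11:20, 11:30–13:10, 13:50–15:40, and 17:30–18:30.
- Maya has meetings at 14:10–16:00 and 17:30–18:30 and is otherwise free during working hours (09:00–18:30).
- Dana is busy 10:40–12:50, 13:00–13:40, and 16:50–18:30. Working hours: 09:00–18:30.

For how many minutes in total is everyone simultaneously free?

130 minutes

Maya free within 09:00–18:30: 09:00–14:10, 16:00–17:30.
Dana free within 09:00–18:30: 09:00–10:40, 12:50–13:00, 13:40–16:50.
Freya ∩ Maya: 09:00–11:20, 11:30–13:10, 13:50–14:10.
Freya ∩ Maya ∩ Dana: 09:00–10:40, 12:50–13:00, 13:50–14:10.
Total common minutes: 100 + 10 + 20 = 130.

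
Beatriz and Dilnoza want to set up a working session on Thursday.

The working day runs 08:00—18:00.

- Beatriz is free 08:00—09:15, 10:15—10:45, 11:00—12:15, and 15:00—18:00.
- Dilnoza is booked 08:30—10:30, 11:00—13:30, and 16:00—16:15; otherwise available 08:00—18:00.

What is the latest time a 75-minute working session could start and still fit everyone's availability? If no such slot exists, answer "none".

16:45

Dilnoza free within 08:00–18:00: 08:00–08:30, 10:30–11:00, 13:30–16:00, 16:15–18:00.
Beatriz ∩ Dilnoza: 08:00–08:30, 10:30–10:45, 15:00–16:00, 16:15–18:00.
Windows ≥ 75 min: 16:15–18:00.
Latest start in the last window 16:15–18:00 is 18:00 − 75 min = 16:45.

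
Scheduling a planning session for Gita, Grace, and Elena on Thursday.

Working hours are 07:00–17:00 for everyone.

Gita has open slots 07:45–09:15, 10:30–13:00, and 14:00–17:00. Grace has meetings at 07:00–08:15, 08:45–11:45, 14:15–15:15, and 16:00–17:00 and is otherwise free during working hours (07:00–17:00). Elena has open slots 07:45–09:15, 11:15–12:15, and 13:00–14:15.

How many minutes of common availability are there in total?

75 minutes

Grace free within 07:00–17:00: 08:15–08:45, 11:45–14:15, 15:15–16:00.
Gita ∩ Grace: 08:15–08:45, 11:45–13:00, 14:00–14:15, 15:15–16:00.
Gita ∩ Grace ∩ Elena: 08:15–08:45, 11:45–12:15, 14:00–14:15.
Total common minutes: 30 + 30 + 15 = 75.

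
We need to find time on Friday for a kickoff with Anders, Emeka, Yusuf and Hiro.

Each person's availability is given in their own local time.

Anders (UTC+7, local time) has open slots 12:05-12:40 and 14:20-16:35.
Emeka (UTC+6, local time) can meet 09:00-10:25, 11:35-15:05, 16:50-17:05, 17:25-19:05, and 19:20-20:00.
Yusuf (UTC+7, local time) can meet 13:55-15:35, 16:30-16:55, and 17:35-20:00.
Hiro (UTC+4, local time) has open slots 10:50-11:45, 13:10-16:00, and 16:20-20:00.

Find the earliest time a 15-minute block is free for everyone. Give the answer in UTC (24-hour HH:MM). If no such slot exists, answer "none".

Anders → UTC: 05:05–05:40, 07:20–09:35.
Emeka → UTC: 03:00–04:25, 05:35–09:05, 10:50–11:05, 11:25–13:05, 13:20–14:00.
Yusuf → UTC: 06:55–08:35, 09:30–09:55, 10:35–13:00.
Hiro → UTC: 06:50–07:45, 09:10–12:00, 12:20–16:00.
Anders ∩ Emeka: 05:35–05:40, 07:20–09:05.
Anders ∩ Emeka ∩ Yusuf: 07:20–08:35.
Anders ∩ Emeka ∩ Yusuf ∩ Hiro: 07:20–07:45.
Windows ≥ 15 min: 07:20–07:45.
Earliest such window starts at 07:20.

07:20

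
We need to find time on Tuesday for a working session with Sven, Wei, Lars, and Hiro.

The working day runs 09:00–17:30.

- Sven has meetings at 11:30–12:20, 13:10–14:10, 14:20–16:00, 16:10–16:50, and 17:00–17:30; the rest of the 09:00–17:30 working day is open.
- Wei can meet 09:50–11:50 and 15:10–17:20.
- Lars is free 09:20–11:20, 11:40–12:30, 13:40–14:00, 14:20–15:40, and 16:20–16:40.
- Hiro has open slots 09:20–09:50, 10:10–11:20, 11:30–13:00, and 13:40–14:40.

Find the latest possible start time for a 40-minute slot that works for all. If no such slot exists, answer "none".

Sven free within 09:00–17:30: 09:00–11:30, 12:20–13:10, 14:10–14:20, 16:00–16:10, 16:50–17:00.
Sven ∩ Wei: 09:50–11:30, 16:00–16:10, 16:50–17:00.
Sven ∩ Wei ∩ Lars: 09:50–11:20.
Sven ∩ Wei ∩ Lars ∩ Hiro: 10:10–11:20.
Windows ≥ 40 min: 10:10–11:20.
Latest start in the last window 10:10–11:20 is 11:20 − 40 min = 10:40.

10:40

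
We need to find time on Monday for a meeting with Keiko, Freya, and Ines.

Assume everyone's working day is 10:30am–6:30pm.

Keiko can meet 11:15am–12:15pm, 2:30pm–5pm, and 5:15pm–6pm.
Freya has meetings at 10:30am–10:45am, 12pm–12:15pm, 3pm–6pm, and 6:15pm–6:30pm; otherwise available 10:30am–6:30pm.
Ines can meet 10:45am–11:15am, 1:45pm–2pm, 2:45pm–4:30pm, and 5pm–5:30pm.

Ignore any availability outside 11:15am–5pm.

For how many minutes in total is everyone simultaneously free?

15 minutes

Freya free within 10:30–18:30: 10:45–12:00, 12:15–15:00, 18:00–18:15.
Keiko ∩ Freya: 11:15–12:00, 14:30–15:00.
Keiko ∩ Freya ∩ Ines: 14:45–15:00.
Restricted to 11:15–17:00: 14:45–15:00.
Total common minutes: 15.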